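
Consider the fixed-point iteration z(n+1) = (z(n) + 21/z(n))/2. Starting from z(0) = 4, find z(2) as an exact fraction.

z(1) = (4 + 21/4)/2 = 37/8.
z(2) = (37/8 + 21/(37/8))/2 = 2713/592.

2713/592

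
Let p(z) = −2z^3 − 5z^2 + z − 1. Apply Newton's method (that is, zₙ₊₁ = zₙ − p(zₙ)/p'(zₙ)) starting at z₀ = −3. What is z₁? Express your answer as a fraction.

p'(z) = −6z^2 − 10z + 1.
p(−3) = 5, p'(−3) = −23, so z₁ = (−3) − 5/(−23) = −64/23.

−64/23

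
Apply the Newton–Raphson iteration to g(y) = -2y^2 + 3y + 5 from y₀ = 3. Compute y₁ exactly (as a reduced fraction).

23/9

g'(y) = -4y + 3.
g(3) = -4, g'(3) = -9, so y₁ = 3 - (-4)/(-9) = 23/9.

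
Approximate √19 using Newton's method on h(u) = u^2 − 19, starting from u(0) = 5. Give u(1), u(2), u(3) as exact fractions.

u(1) = 22/5, u(2) = 959/220, u(3) = 1839281/421960

h'(u) = 2u.
h(5) = 6, h'(5) = 10, so u(1) = 5 − 6/10 = 22/5.
h(22/5) = 9/25, h'(22/5) = 44/5, so u(2) = (22/5) − (9/25)/(44/5) = 959/220.
h(959/220) = 81/48400, h'(959/220) = 959/110, so u(3) = (959/220) − (81/48400)/(959/110) = 1839281/421960.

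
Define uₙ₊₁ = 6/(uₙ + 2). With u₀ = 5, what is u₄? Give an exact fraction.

123/71

u₁ = 6/(5 + 2) = 6/7.
u₂ = 6/(6/7 + 2) = 21/10.
u₃ = 6/(21/10 + 2) = 60/41.
u₄ = 6/(60/41 + 2) = 123/71.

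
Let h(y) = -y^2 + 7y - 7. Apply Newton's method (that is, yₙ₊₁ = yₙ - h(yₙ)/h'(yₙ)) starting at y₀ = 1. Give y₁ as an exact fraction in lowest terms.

6/5

h'(y) = -2y + 7.
h(1) = -1, h'(1) = 5, so y₁ = 1 - (-1)/5 = 6/5.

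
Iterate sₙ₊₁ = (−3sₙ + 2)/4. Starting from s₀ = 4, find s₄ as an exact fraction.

187/128

s₁ = (−3·4 + 2)/4 = −5/2.
s₂ = (−3·(−5/2) + 2)/4 = 19/8.
s₃ = (−3·(19/8) + 2)/4 = −41/32.
s₄ = (−3·(−41/32) + 2)/4 = 187/128.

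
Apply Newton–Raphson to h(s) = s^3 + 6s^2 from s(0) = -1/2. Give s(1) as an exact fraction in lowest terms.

h'(s) = 3s^2 + 12s.
h(-1/2) = 11/8, h'(-1/2) = -21/4, so s(1) = (-1/2) - (11/8)/(-21/4) = -5/21.

-5/21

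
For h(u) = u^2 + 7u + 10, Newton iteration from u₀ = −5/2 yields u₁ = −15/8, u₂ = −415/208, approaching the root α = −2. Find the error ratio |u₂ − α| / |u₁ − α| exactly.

u₁ − α = −15/8 − (−2) = −15/8 + 2 = 1/8, so |u₁ − α| = 1/8.
u₂ − α = −415/208 − (−2) = −415/208 + 2 = 1/208, so |u₂ − α| = 1/208.
Ratio = (1/208) / (1/8) = 1/26.

1/26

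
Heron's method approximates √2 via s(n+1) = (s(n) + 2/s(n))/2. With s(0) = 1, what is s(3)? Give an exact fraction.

577/408

s(1) = (1 + 2/1)/2 = 3/2.
s(2) = (3/2 + 2/(3/2))/2 = 17/12.
s(3) = (17/12 + 2/(17/12))/2 = 577/408.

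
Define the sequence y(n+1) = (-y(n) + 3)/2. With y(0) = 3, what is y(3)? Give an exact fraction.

3/4

y(1) = (-3 + 3)/2 = 0.
y(2) = (-0 + 3)/2 = 3/2.
y(3) = (-(3/2) + 3)/2 = 3/4.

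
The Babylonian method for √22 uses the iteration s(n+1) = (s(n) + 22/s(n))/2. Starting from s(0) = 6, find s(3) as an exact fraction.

s(1) = (6 + 22/6)/2 = 29/6.
s(2) = (29/6 + 22/(29/6))/2 = 1633/348.
s(3) = (1633/348 + 22/(1633/348))/2 = 5330977/1136568.

5330977/1136568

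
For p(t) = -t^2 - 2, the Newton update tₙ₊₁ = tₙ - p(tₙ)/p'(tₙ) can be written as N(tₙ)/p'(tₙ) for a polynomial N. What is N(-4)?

-14

p'(t) = -2t.
N(t) = t·p'(t) - p(t) = t·(-2t) - (-t^2 - 2) = -t^2 + 2.
N(-4) = -14.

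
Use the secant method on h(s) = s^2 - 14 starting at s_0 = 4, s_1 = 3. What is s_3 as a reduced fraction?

176/47

h(4) = 2, h(3) = -5. s_2 = 3 - (-5)·(3 - 4)/((-5) - 2) = 26/7.
h(3) = -5, h(26/7) = -10/49. s_3 = (26/7) - (-10/49)·((26/7) - 3)/((-10/49) - (-5)) = 176/47.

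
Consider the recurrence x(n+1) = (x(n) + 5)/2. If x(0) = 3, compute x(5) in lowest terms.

x(1) = (3 + 5)/2 = 4.
x(2) = (4 + 5)/2 = 9/2.
x(3) = ((9/2) + 5)/2 = 19/4.
x(4) = ((19/4) + 5)/2 = 39/8.
x(5) = ((39/8) + 5)/2 = 79/16.

79/16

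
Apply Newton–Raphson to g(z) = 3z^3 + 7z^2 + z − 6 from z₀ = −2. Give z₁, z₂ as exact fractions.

g'(z) = 9z^2 + 14z + 1.
g(−2) = −4, g'(−2) = 9, so z₁ = (−2) − (−4)/9 = −14/9.
g(−14/9) = −464/243, g'(−14/9) = 1, so z₂ = (−14/9) − (−464/243)/1 = 86/243.

z₁ = −14/9, z₂ = 86/243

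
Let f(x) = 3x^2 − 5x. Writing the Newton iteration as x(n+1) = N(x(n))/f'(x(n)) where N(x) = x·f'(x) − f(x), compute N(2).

f'(x) = 6x − 5.
N(x) = x·f'(x) − f(x) = x·(6x − 5) − (3x^2 − 5x) = 3x^2.
N(2) = 12.

12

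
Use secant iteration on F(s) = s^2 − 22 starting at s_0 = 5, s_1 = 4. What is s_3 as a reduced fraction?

61/13

F(5) = 3, F(4) = −6. s_2 = 4 − (−6)·(4 − 5)/((−6) − 3) = 14/3.
F(4) = −6, F(14/3) = −2/9. s_3 = (14/3) − (−2/9)·((14/3) − 4)/((−2/9) − (−6)) = 61/13.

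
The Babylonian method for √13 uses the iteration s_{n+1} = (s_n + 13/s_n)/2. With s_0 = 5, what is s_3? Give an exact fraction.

s_1 = (5 + 13/5)/2 = 19/5.
s_2 = (19/5 + 13/(19/5))/2 = 343/95.
s_3 = (343/95 + 13/(343/95))/2 = 117487/32585.

117487/32585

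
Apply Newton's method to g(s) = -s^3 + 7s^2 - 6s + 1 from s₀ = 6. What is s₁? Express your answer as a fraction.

g'(s) = -3s^2 + 14s - 6.
g(6) = 1, g'(6) = -30, so s₁ = 6 - 1/(-30) = 181/30.

181/30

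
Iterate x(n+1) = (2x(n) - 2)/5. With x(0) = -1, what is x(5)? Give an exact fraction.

x(1) = (2·(-1) - 2)/5 = -4/5.
x(2) = (2·(-4/5) - 2)/5 = -18/25.
x(3) = (2·(-18/25) - 2)/5 = -86/125.
x(4) = (2·(-86/125) - 2)/5 = -422/625.
x(5) = (2·(-422/625) - 2)/5 = -2094/3125.

-2094/3125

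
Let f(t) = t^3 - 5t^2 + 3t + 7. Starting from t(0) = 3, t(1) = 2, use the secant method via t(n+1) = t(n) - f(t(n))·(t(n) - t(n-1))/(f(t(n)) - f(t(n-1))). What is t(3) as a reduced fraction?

f(3) = -2, f(2) = 1. t(2) = 2 - 1·(2 - 3)/(1 - (-2)) = 7/3.
f(2) = 1, f(7/3) = -14/27. t(3) = (7/3) - (-14/27)·((7/3) - 2)/((-14/27) - 1) = 91/41.

91/41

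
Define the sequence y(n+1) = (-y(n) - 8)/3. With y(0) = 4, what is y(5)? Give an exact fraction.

-164/81

y(1) = (-4 - 8)/3 = -4.
y(2) = (-(-4) - 8)/3 = -4/3.
y(3) = (-(-4/3) - 8)/3 = -20/9.
y(4) = (-(-20/9) - 8)/3 = -52/27.
y(5) = (-(-52/27) - 8)/3 = -164/81.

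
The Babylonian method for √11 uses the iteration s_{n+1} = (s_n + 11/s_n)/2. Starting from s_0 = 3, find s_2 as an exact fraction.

199/60

s_1 = (3 + 11/3)/2 = 10/3.
s_2 = (10/3 + 11/(10/3))/2 = 199/60.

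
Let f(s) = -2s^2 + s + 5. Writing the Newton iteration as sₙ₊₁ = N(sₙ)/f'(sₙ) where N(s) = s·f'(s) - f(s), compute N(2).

f'(s) = -4s + 1.
N(s) = s·f'(s) - f(s) = s·(-4s + 1) - (-2s^2 + s + 5) = -2s^2 - 5.
N(2) = -13.

-13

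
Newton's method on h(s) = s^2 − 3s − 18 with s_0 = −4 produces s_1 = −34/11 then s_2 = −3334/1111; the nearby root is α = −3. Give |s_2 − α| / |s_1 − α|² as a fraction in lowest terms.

11/101

s_1 − α = −34/11 − (−3) = −34/11 + 3 = −1/11, so |s_1 − α| = 1/11.
s_2 − α = −3334/1111 − (−3) = −3334/1111 + 3 = −1/1111, so |s_2 − α| = 1/1111.
|s_1 − α|² = 1/121.
Ratio = (1/1111) / (1/121) = 11/101.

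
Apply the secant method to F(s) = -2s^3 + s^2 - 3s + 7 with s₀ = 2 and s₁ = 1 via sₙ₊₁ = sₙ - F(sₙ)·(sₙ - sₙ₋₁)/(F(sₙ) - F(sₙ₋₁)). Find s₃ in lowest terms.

F(2) = -11, F(1) = 3. s₂ = 1 - 3·(1 - 2)/(3 - (-11)) = 17/14.
F(1) = 3, F(17/14) = 429/343. s₃ = (17/14) - (429/343)·((17/14) - 1)/((429/343) - 3) = 547/400.

547/400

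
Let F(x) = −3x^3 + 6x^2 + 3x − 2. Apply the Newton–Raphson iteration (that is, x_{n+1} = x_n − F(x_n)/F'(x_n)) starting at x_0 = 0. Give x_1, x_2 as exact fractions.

x_1 = 2/3, x_2 = 26/63

F'(x) = −9x^2 + 12x + 3.
F(0) = −2, F'(0) = 3, so x_1 = 0 − (−2)/3 = 2/3.
F(2/3) = 16/9, F'(2/3) = 7, so x_2 = (2/3) − (16/9)/7 = 26/63.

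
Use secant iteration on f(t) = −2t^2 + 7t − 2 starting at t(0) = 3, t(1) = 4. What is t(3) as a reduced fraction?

54/17

f(3) = 1, f(4) = −6. t(2) = 4 − (−6)·(4 − 3)/((−6) − 1) = 22/7.
f(4) = −6, f(22/7) = 12/49. t(3) = (22/7) − (12/49)·((22/7) − 4)/((12/49) − (−6)) = 54/17.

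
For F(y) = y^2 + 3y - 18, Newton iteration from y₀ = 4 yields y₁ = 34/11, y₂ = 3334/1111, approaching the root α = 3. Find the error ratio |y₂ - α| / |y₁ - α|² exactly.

y₁ - α = 34/11 - 3 = 1/11, so |y₁ - α| = 1/11.
y₂ - α = 3334/1111 - 3 = 1/1111, so |y₂ - α| = 1/1111.
|y₁ - α|² = 1/121.
Ratio = (1/1111) / (1/121) = 11/101.

11/101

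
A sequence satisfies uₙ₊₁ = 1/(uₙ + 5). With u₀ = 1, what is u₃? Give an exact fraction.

31/161

u₁ = 1/(1 + 5) = 1/6.
u₂ = 1/(1/6 + 5) = 6/31.
u₃ = 1/(6/31 + 5) = 31/161.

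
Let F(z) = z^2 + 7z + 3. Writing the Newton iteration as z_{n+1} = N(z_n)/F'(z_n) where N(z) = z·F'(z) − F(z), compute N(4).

F'(z) = 2z + 7.
N(z) = z·F'(z) − F(z) = z·(2z + 7) − (z^2 + 7z + 3) = z^2 − 3.
N(4) = 13.

13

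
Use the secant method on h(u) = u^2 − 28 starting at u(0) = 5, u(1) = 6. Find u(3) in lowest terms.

h(5) = −3, h(6) = 8. u(2) = 6 − 8·(6 − 5)/(8 − (−3)) = 58/11.
h(6) = 8, h(58/11) = −24/121. u(3) = (58/11) − (−24/121)·((58/11) − 6)/((−24/121) − 8) = 164/31.

164/31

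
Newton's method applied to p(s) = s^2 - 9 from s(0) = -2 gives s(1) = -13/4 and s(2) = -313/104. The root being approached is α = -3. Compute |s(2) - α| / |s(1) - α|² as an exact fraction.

2/13

s(1) - α = -13/4 - (-3) = -13/4 + 3 = -1/4, so |s(1) - α| = 1/4.
s(2) - α = -313/104 - (-3) = -313/104 + 3 = -1/104, so |s(2) - α| = 1/104.
|s(1) - α|² = 1/16.
Ratio = (1/104) / (1/16) = 2/13.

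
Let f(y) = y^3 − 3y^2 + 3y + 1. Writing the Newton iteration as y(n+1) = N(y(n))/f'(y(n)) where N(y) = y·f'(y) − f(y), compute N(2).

3

f'(y) = 3y^2 − 6y + 3.
N(y) = y·f'(y) − f(y) = y·(3y^2 − 6y + 3) − (y^3 − 3y^2 + 3y + 1) = 2y^3 − 3y^2 − 1.
N(2) = 3.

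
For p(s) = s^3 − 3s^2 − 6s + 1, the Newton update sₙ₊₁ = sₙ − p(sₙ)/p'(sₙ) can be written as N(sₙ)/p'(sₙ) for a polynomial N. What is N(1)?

−2

p'(s) = 3s^2 − 6s − 6.
N(s) = s·p'(s) − p(s) = s·(3s^2 − 6s − 6) − (s^3 − 3s^2 − 6s + 1) = 2s^3 − 3s^2 − 1.
N(1) = −2.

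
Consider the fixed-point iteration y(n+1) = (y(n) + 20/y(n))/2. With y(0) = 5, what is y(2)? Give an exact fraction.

161/36

y(1) = (5 + 20/5)/2 = 9/2.
y(2) = (9/2 + 20/(9/2))/2 = 161/36.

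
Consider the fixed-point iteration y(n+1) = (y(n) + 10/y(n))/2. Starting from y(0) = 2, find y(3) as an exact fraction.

15761/4984

y(1) = (2 + 10/2)/2 = 7/2.
y(2) = (7/2 + 10/(7/2))/2 = 89/28.
y(3) = (89/28 + 10/(89/28))/2 = 15761/4984.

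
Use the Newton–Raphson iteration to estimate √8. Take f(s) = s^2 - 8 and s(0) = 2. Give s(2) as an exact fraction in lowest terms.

17/6

f'(s) = 2s.
f(2) = -4, f'(2) = 4, so s(1) = 2 - (-4)/4 = 3.
f(3) = 1, f'(3) = 6, so s(2) = 3 - 1/6 = 17/6.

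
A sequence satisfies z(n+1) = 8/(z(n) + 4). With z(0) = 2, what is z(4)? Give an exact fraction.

22/15

z(1) = 8/(2 + 4) = 4/3.
z(2) = 8/(4/3 + 4) = 3/2.
z(3) = 8/(3/2 + 4) = 16/11.
z(4) = 8/(16/11 + 4) = 22/15.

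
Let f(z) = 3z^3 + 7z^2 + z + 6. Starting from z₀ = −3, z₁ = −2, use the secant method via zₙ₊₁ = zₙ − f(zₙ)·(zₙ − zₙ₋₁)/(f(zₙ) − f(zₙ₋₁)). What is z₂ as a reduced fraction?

f(−3) = −15, f(−2) = 8. z₂ = (−2) − 8·((−2) − (−3))/(8 − (−15)) = −54/23.

−54/23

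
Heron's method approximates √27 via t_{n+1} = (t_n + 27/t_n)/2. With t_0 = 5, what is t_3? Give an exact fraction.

3650401/702520

t_1 = (5 + 27/5)/2 = 26/5.
t_2 = (26/5 + 27/(26/5))/2 = 1351/260.
t_3 = (1351/260 + 27/(1351/260))/2 = 3650401/702520.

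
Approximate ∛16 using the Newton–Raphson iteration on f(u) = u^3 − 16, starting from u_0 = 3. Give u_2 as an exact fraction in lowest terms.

250232/99225

f'(u) = 3u^2.
f(3) = 11, f'(3) = 27, so u_1 = 3 − 11/27 = 70/27.
f(70/27) = 28072/19683, f'(70/27) = 4900/243, so u_2 = (70/27) − (28072/19683)/(4900/243) = 250232/99225.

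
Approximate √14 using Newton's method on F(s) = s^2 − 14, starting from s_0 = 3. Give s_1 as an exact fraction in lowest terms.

23/6

F'(s) = 2s.
F(3) = −5, F'(3) = 6, so s_1 = 3 − (−5)/6 = 23/6.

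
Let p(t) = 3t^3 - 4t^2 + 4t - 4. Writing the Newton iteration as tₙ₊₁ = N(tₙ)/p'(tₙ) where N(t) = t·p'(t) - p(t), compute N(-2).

p'(t) = 9t^2 - 8t + 4.
N(t) = t·p'(t) - p(t) = t·(9t^2 - 8t + 4) - (3t^3 - 4t^2 + 4t - 4) = 6t^3 - 4t^2 + 4.
N(-2) = -60.

-60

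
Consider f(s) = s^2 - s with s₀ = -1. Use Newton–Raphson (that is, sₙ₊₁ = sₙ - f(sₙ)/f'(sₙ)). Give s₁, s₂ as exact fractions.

s₁ = -1/3, s₂ = -1/15

f'(s) = 2s - 1.
f(-1) = 2, f'(-1) = -3, so s₁ = (-1) - 2/(-3) = -1/3.
f(-1/3) = 4/9, f'(-1/3) = -5/3, so s₂ = (-1/3) - (4/9)/(-5/3) = -1/15.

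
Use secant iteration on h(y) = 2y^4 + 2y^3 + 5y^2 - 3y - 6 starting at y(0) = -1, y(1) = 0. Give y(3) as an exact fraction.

-64/69

h(-1) = 2, h(0) = -6. y(2) = 0 - (-6)·(0 - (-1))/((-6) - 2) = -3/4.
h(0) = -6, h(-3/4) = -147/128. y(3) = (-3/4) - (-147/128)·((-3/4) - 0)/((-147/128) - (-6)) = -64/69.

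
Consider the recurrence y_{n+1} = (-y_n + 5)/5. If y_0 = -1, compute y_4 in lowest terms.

519/625

y_1 = (-(-1) + 5)/5 = 6/5.
y_2 = (-(6/5) + 5)/5 = 19/25.
y_3 = (-(19/25) + 5)/5 = 106/125.
y_4 = (-(106/125) + 5)/5 = 519/625.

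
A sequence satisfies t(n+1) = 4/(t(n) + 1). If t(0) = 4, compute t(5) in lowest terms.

t(1) = 4/(4 + 1) = 4/5.
t(2) = 4/(4/5 + 1) = 20/9.
t(3) = 4/(20/9 + 1) = 36/29.
t(4) = 4/(36/29 + 1) = 116/65.
t(5) = 4/(116/65 + 1) = 260/181.

260/181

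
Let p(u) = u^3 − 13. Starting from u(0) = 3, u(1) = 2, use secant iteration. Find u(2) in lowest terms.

p(3) = 14, p(2) = −5. u(2) = 2 − (−5)·(2 − 3)/((−5) − 14) = 43/19.

43/19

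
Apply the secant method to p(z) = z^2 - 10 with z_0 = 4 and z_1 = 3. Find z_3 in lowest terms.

136/43

p(4) = 6, p(3) = -1. z_2 = 3 - (-1)·(3 - 4)/((-1) - 6) = 22/7.
p(3) = -1, p(22/7) = -6/49. z_3 = (22/7) - (-6/49)·((22/7) - 3)/((-6/49) - (-1)) = 136/43.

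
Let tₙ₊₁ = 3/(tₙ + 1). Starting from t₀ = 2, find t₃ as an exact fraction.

t₁ = 3/(2 + 1) = 1.
t₂ = 3/(1 + 1) = 3/2.
t₃ = 3/(3/2 + 1) = 6/5.

6/5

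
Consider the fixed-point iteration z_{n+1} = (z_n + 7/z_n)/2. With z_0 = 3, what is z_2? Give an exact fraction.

127/48

z_1 = (3 + 7/3)/2 = 8/3.
z_2 = (8/3 + 7/(8/3))/2 = 127/48.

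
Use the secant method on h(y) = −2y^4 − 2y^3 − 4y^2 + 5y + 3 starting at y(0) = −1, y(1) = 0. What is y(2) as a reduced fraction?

−1/3

h(−1) = −6, h(0) = 3. y(2) = 0 − 3·(0 − (−1))/(3 − (−6)) = −1/3.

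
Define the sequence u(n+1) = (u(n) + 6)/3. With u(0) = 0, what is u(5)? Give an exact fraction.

242/81

u(1) = (0 + 6)/3 = 2.
u(2) = (2 + 6)/3 = 8/3.
u(3) = ((8/3) + 6)/3 = 26/9.
u(4) = ((26/9) + 6)/3 = 80/27.
u(5) = ((80/27) + 6)/3 = 242/81.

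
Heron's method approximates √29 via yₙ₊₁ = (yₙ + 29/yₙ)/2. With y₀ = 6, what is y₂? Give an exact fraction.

8401/1560

y₁ = (6 + 29/6)/2 = 65/12.
y₂ = (65/12 + 29/(65/12))/2 = 8401/1560.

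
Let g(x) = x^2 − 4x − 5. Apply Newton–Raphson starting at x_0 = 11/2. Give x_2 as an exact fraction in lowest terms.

g'(x) = 2x − 4.
g(11/2) = 13/4, g'(11/2) = 7, so x_1 = (11/2) − (13/4)/7 = 141/28.
g(141/28) = 169/784, g'(141/28) = 85/14, so x_2 = (141/28) − (169/784)/(85/14) = 23801/4760.

23801/4760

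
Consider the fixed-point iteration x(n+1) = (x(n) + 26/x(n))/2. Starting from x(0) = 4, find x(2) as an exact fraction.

x(1) = (4 + 26/4)/2 = 21/4.
x(2) = (21/4 + 26/(21/4))/2 = 857/168.

857/168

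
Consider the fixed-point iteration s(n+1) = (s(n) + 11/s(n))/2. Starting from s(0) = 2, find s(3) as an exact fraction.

s(1) = (2 + 11/2)/2 = 15/4.
s(2) = (15/4 + 11/(15/4))/2 = 401/120.
s(3) = (401/120 + 11/(401/120))/2 = 319201/96240.

319201/96240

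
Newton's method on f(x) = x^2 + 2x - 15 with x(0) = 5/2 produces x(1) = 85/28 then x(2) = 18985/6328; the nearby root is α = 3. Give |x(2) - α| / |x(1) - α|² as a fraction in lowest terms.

14/113

x(1) - α = 85/28 - 3 = 1/28, so |x(1) - α| = 1/28.
x(2) - α = 18985/6328 - 3 = 1/6328, so |x(2) - α| = 1/6328.
|x(1) - α|² = 1/784.
Ratio = (1/6328) / (1/784) = 14/113.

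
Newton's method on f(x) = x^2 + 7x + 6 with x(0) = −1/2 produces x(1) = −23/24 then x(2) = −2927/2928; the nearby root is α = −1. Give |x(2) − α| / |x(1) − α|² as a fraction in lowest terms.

12/61

x(1) − α = −23/24 − (−1) = −23/24 + 1 = 1/24, so |x(1) − α| = 1/24.
x(2) − α = −2927/2928 − (−1) = −2927/2928 + 1 = 1/2928, so |x(2) − α| = 1/2928.
|x(1) − α|² = 1/576.
Ratio = (1/2928) / (1/576) = 12/61.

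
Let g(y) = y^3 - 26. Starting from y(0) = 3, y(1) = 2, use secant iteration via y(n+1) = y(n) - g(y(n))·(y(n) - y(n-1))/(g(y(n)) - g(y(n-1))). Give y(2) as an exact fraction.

56/19

g(3) = 1, g(2) = -18. y(2) = 2 - (-18)·(2 - 3)/((-18) - 1) = 56/19.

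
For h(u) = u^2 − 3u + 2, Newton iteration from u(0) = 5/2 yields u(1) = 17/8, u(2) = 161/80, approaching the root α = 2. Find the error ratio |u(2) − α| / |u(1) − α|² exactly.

4/5

u(1) − α = 17/8 − 2 = 1/8, so |u(1) − α| = 1/8.
u(2) − α = 161/80 − 2 = 1/80, so |u(2) − α| = 1/80.
|u(1) − α|² = 1/64.
Ratio = (1/80) / (1/64) = 4/5.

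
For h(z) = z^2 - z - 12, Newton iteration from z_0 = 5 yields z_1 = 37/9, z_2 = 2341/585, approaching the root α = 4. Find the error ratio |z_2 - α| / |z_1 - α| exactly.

1/65

z_1 - α = 37/9 - 4 = 1/9, so |z_1 - α| = 1/9.
z_2 - α = 2341/585 - 4 = 1/585, so |z_2 - α| = 1/585.
Ratio = (1/585) / (1/9) = 1/65.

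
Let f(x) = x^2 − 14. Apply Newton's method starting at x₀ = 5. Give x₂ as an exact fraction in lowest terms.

2921/780

f'(x) = 2x.
f(5) = 11, f'(5) = 10, so x₁ = 5 − 11/10 = 39/10.
f(39/10) = 121/100, f'(39/10) = 39/5, so x₂ = (39/10) − (121/100)/(39/5) = 2921/780.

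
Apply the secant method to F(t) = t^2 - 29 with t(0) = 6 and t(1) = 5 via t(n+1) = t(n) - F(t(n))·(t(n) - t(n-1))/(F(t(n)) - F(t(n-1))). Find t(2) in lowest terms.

59/11

F(6) = 7, F(5) = -4. t(2) = 5 - (-4)·(5 - 6)/((-4) - 7) = 59/11.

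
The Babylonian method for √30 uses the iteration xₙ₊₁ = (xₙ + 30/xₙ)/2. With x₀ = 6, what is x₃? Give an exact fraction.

x₁ = (6 + 30/6)/2 = 11/2.
x₂ = (11/2 + 30/(11/2))/2 = 241/44.
x₃ = (241/44 + 30/(241/44))/2 = 116161/21208.

116161/21208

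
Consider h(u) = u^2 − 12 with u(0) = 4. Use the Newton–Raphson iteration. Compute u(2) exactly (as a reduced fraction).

h'(u) = 2u.
h(4) = 4, h'(4) = 8, so u(1) = 4 − 4/8 = 7/2.
h(7/2) = 1/4, h'(7/2) = 7, so u(2) = (7/2) − (1/4)/7 = 97/28.

97/28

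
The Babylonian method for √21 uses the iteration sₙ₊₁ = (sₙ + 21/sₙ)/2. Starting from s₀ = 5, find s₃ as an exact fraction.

277727/60605

s₁ = (5 + 21/5)/2 = 23/5.
s₂ = (23/5 + 21/(23/5))/2 = 527/115.
s₃ = (527/115 + 21/(527/115))/2 = 277727/60605.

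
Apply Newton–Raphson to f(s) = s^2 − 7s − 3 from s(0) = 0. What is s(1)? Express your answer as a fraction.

f'(s) = 2s − 7.
f(0) = −3, f'(0) = −7, so s(1) = 0 − (−3)/(−7) = −3/7.

−3/7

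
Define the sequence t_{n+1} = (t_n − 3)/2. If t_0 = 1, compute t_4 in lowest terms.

−11/4

t_1 = (1 − 3)/2 = −1.
t_2 = ((−1) − 3)/2 = −2.
t_3 = ((−2) − 3)/2 = −5/2.
t_4 = ((−5/2) − 3)/2 = −11/4.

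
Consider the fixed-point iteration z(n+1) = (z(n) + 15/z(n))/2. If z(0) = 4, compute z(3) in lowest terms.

7380481/1905632

z(1) = (4 + 15/4)/2 = 31/8.
z(2) = (31/8 + 15/(31/8))/2 = 1921/496.
z(3) = (1921/496 + 15/(1921/496))/2 = 7380481/1905632.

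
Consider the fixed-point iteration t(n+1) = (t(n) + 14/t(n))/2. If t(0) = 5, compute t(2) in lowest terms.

t(1) = (5 + 14/5)/2 = 39/10.
t(2) = (39/10 + 14/(39/10))/2 = 2921/780.

2921/780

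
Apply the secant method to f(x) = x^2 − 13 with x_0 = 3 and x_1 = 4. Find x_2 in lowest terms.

25/7

f(3) = −4, f(4) = 3. x_2 = 4 − 3·(4 − 3)/(3 − (−4)) = 25/7.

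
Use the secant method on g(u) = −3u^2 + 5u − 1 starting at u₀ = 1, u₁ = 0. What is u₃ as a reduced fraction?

2/7

g(1) = 1, g(0) = −1. u₂ = 0 − (−1)·(0 − 1)/((−1) − 1) = 1/2.
g(0) = −1, g(1/2) = 3/4. u₃ = (1/2) − (3/4)·((1/2) − 0)/((3/4) − (−1)) = 2/7.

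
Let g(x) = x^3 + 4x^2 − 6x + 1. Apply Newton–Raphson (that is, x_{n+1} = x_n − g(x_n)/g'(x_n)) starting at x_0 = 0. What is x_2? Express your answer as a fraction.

g'(x) = 3x^2 + 8x − 6.
g(0) = 1, g'(0) = −6, so x_1 = 0 − 1/(−6) = 1/6.
g(1/6) = 25/216, g'(1/6) = −55/12, so x_2 = (1/6) − (25/216)/(−55/12) = 19/99.

19/99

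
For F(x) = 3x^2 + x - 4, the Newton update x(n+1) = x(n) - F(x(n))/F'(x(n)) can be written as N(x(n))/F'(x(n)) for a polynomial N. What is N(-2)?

F'(x) = 6x + 1.
N(x) = x·F'(x) - F(x) = x·(6x + 1) - (3x^2 + x - 4) = 3x^2 + 4.
N(-2) = 16.

16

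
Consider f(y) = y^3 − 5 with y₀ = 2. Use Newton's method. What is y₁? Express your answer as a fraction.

f'(y) = 3y^2.
f(2) = 3, f'(2) = 12, so y₁ = 2 − 3/12 = 7/4.

7/4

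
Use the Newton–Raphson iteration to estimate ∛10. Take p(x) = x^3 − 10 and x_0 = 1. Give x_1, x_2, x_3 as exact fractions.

x_1 = 4, x_2 = 23/8, x_3 = 4909/2116

p'(x) = 3x^2.
p(1) = −9, p'(1) = 3, so x_1 = 1 − (−9)/3 = 4.
p(4) = 54, p'(4) = 48, so x_2 = 4 − 54/48 = 23/8.
p(23/8) = 7047/512, p'(23/8) = 1587/64, so x_3 = (23/8) − (7047/512)/(1587/64) = 4909/2116.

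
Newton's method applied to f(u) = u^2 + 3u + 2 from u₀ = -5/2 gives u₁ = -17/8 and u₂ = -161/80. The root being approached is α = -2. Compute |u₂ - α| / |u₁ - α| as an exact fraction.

u₁ - α = -17/8 - (-2) = -17/8 + 2 = -1/8, so |u₁ - α| = 1/8.
u₂ - α = -161/80 - (-2) = -161/80 + 2 = -1/80, so |u₂ - α| = 1/80.
Ratio = (1/80) / (1/8) = 1/10.

1/10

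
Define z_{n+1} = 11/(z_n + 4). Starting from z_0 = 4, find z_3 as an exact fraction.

z_1 = 11/(4 + 4) = 11/8.
z_2 = 11/(11/8 + 4) = 88/43.
z_3 = 11/(88/43 + 4) = 473/260.

473/260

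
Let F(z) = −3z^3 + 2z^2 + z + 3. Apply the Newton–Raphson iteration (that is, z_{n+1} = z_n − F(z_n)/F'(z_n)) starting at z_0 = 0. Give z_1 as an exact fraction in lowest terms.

−3

F'(z) = −9z^2 + 4z + 1.
F(0) = 3, F'(0) = 1, so z_1 = 0 − 3/1 = −3.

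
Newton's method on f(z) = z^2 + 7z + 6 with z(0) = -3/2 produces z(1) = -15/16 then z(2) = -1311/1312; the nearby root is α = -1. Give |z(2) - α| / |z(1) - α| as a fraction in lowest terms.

1/82

z(1) - α = -15/16 - (-1) = -15/16 + 1 = 1/16, so |z(1) - α| = 1/16.
z(2) - α = -1311/1312 - (-1) = -1311/1312 + 1 = 1/1312, so |z(2) - α| = 1/1312.
Ratio = (1/1312) / (1/16) = 1/82.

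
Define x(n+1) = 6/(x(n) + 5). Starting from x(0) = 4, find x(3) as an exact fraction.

x(1) = 6/(4 + 5) = 2/3.
x(2) = 6/(2/3 + 5) = 18/17.
x(3) = 6/(18/17 + 5) = 102/103.

102/103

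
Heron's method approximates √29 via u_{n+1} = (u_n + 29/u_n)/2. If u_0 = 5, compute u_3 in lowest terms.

u_1 = (5 + 29/5)/2 = 27/5.
u_2 = (27/5 + 29/(27/5))/2 = 727/135.
u_3 = (727/135 + 29/(727/135))/2 = 528527/98145.

528527/98145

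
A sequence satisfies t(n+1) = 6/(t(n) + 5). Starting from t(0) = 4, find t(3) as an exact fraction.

102/103

t(1) = 6/(4 + 5) = 2/3.
t(2) = 6/(2/3 + 5) = 18/17.
t(3) = 6/(18/17 + 5) = 102/103.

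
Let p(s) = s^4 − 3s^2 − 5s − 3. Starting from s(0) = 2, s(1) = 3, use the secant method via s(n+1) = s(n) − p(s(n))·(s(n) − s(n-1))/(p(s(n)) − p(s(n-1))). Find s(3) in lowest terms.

p(2) = −9, p(3) = 36. s(2) = 3 − 36·(3 − 2)/(36 − (−9)) = 11/5.
p(3) = 36, p(11/5) = −3184/625. s(3) = (11/5) − (−3184/625)·((11/5) − 3)/((−3184/625) − 36) = 14763/6421.

14763/6421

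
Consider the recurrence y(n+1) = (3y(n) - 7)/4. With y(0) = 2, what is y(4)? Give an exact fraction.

-1063/256

y(1) = (3·2 - 7)/4 = -1/4.
y(2) = (3·(-1/4) - 7)/4 = -31/16.
y(3) = (3·(-31/16) - 7)/4 = -205/64.
y(4) = (3·(-205/64) - 7)/4 = -1063/256.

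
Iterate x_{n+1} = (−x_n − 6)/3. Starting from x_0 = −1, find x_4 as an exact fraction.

x_1 = (−(−1) − 6)/3 = −5/3.
x_2 = (−(−5/3) − 6)/3 = −13/9.
x_3 = (−(−13/9) − 6)/3 = −41/27.
x_4 = (−(−41/27) − 6)/3 = −121/81.

−121/81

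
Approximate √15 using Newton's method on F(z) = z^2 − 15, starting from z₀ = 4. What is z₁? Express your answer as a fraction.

F'(z) = 2z.
F(4) = 1, F'(4) = 8, so z₁ = 4 − 1/8 = 31/8.

31/8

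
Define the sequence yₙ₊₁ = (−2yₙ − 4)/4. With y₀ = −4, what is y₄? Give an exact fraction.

y₁ = (−2·(−4) − 4)/4 = 1.
y₂ = (−2·1 − 4)/4 = −3/2.
y₃ = (−2·(−3/2) − 4)/4 = −1/4.
y₄ = (−2·(−1/4) − 4)/4 = −7/8.

−7/8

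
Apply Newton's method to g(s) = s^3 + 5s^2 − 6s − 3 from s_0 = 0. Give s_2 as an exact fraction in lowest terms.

−16/41

g'(s) = 3s^2 + 10s − 6.
g(0) = −3, g'(0) = −6, so s_1 = 0 − (−3)/(−6) = −1/2.
g(−1/2) = 9/8, g'(−1/2) = −41/4, so s_2 = (−1/2) − (9/8)/(−41/4) = −16/41.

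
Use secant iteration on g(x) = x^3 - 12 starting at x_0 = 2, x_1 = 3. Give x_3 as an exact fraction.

g(2) = -4, g(3) = 15. x_2 = 3 - 15·(3 - 2)/(15 - (-4)) = 42/19.
g(3) = 15, g(42/19) = -8220/6859. x_3 = (42/19) - (-8220/6859)·((42/19) - 3)/((-8220/6859) - 15) = 5602/2469.

5602/2469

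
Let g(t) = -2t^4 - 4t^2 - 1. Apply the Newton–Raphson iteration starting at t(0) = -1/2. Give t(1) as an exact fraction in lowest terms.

-3/40

g'(t) = -8t^3 - 8t.
g(-1/2) = -17/8, g'(-1/2) = 5, so t(1) = (-1/2) - (-17/8)/5 = -3/40.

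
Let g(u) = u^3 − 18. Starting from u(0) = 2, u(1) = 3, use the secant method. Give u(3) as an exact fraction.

g(2) = −10, g(3) = 9. u(2) = 3 − 9·(3 − 2)/(9 − (−10)) = 48/19.
g(3) = 9, g(48/19) = −12870/6859. u(3) = (48/19) − (−12870/6859)·((48/19) − 3)/((−12870/6859) − 9) = 2402/921.

2402/921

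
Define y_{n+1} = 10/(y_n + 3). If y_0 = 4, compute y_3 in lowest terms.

310/163

y_1 = 10/(4 + 3) = 10/7.
y_2 = 10/(10/7 + 3) = 70/31.
y_3 = 10/(70/31 + 3) = 310/163.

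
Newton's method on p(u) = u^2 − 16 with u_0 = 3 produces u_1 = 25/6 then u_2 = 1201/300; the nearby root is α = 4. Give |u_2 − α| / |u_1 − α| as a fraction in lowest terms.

u_1 − α = 25/6 − 4 = 1/6, so |u_1 − α| = 1/6.
u_2 − α = 1201/300 − 4 = 1/300, so |u_2 − α| = 1/300.
Ratio = (1/300) / (1/6) = 1/50.

1/50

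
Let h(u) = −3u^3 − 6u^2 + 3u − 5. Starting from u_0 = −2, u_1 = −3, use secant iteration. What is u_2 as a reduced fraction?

−59/24

h(−2) = −11, h(−3) = 13. u_2 = (−3) − 13·((−3) − (−2))/(13 − (−11)) = −59/24.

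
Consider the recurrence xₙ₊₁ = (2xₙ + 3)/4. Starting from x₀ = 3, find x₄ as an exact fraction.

51/32

x₁ = (2·3 + 3)/4 = 9/4.
x₂ = (2·(9/4) + 3)/4 = 15/8.
x₃ = (2·(15/8) + 3)/4 = 27/16.
x₄ = (2·(27/16) + 3)/4 = 51/32.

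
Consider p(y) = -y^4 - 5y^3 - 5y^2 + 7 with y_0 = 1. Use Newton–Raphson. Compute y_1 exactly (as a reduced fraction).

p'(y) = -4y^3 - 15y^2 - 10y.
p(1) = -4, p'(1) = -29, so y_1 = 1 - (-4)/(-29) = 25/29.

25/29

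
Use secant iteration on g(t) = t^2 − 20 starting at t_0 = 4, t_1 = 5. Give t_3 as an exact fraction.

76/17

g(4) = −4, g(5) = 5. t_2 = 5 − 5·(5 − 4)/(5 − (−4)) = 40/9.
g(5) = 5, g(40/9) = −20/81. t_3 = (40/9) − (−20/81)·((40/9) − 5)/((−20/81) − 5) = 76/17.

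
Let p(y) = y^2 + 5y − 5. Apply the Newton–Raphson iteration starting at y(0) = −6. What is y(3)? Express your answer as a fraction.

p'(y) = 2y + 5.
p(−6) = 1, p'(−6) = −7, so y(1) = (−6) − 1/(−7) = −41/7.
p(−41/7) = 1/49, p'(−41/7) = −47/7, so y(2) = (−41/7) − (1/49)/(−47/7) = −1926/329.
p(−1926/329) = 1/108241, p'(−1926/329) = −2207/329, so y(3) = (−1926/329) − (1/108241)/(−2207/329) = −4250681/726103.

−4250681/726103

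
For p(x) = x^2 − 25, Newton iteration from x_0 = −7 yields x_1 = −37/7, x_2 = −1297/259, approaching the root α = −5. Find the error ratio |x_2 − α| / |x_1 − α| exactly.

x_1 − α = −37/7 − (−5) = −37/7 + 5 = −2/7, so |x_1 − α| = 2/7.
x_2 − α = −1297/259 − (−5) = −1297/259 + 5 = −2/259, so |x_2 − α| = 2/259.
Ratio = (2/259) / (2/7) = 1/37.

1/37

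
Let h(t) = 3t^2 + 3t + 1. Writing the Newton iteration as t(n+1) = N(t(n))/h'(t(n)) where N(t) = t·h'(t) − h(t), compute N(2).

11

h'(t) = 6t + 3.
N(t) = t·h'(t) − h(t) = t·(6t + 3) − (3t^2 + 3t + 1) = 3t^2 − 1.
N(2) = 11.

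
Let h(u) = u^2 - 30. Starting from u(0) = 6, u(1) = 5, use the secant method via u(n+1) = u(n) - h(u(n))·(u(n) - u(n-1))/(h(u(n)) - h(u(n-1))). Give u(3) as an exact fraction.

126/23

h(6) = 6, h(5) = -5. u(2) = 5 - (-5)·(5 - 6)/((-5) - 6) = 60/11.
h(5) = -5, h(60/11) = -30/121. u(3) = (60/11) - (-30/121)·((60/11) - 5)/((-30/121) - (-5)) = 126/23.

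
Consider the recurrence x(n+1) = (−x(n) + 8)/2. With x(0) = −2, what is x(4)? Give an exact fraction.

x(1) = (−(−2) + 8)/2 = 5.
x(2) = (−5 + 8)/2 = 3/2.
x(3) = (−(3/2) + 8)/2 = 13/4.
x(4) = (−(13/4) + 8)/2 = 19/8.

19/8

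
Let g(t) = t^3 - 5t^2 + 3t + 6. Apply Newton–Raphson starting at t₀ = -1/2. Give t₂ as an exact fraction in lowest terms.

g'(t) = 3t^2 - 10t + 3.
g(-1/2) = 25/8, g'(-1/2) = 35/4, so t₁ = (-1/2) - (25/8)/(35/4) = -6/7.
g(-6/7) = -300/343, g'(-6/7) = 675/49, so t₂ = (-6/7) - (-300/343)/(675/49) = -50/63.

-50/63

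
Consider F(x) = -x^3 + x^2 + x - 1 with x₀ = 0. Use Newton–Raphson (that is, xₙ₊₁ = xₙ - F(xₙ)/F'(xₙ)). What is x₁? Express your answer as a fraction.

1

F'(x) = -3x^2 + 2x + 1.
F(0) = -1, F'(0) = 1, so x₁ = 0 - (-1)/1 = 1.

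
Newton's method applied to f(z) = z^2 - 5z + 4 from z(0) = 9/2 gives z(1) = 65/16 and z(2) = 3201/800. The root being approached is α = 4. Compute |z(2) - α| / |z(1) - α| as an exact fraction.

z(1) - α = 65/16 - 4 = 1/16, so |z(1) - α| = 1/16.
z(2) - α = 3201/800 - 4 = 1/800, so |z(2) - α| = 1/800.
Ratio = (1/800) / (1/16) = 1/50.

1/50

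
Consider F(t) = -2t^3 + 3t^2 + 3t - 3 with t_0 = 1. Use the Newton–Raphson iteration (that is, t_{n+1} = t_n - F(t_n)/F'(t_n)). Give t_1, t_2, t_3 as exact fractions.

F'(t) = -6t^2 + 6t + 3.
F(1) = 1, F'(1) = 3, so t_1 = 1 - 1/3 = 2/3.
F(2/3) = -7/27, F'(2/3) = 13/3, so t_2 = (2/3) - (-7/27)/(13/3) = 85/117.
F(85/117) = -6419/1601613, F'(85/117) = 19129/4563, so t_3 = (85/117) - (-6419/1601613)/(19129/4563) = 4884314/6714279.

t_1 = 2/3, t_2 = 85/117, t_3 = 4884314/6714279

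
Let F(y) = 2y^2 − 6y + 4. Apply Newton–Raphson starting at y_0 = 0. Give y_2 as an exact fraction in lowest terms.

F'(y) = 4y − 6.
F(0) = 4, F'(0) = −6, so y_1 = 0 − 4/(−6) = 2/3.
F(2/3) = 8/9, F'(2/3) = −10/3, so y_2 = (2/3) − (8/9)/(−10/3) = 14/15.

14/15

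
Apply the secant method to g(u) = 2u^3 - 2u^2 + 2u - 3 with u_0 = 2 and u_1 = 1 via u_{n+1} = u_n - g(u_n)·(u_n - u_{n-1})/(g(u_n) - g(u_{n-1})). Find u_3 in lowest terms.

g(2) = 9, g(1) = -1. u_2 = 1 - (-1)·(1 - 2)/((-1) - 9) = 11/10.
g(1) = -1, g(11/10) = -279/500. u_3 = (11/10) - (-279/500)·((11/10) - 1)/((-279/500) - (-1)) = 271/221.

271/221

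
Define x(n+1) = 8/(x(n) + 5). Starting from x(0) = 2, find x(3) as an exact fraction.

x(1) = 8/(2 + 5) = 8/7.
x(2) = 8/(8/7 + 5) = 56/43.
x(3) = 8/(56/43 + 5) = 344/271.

344/271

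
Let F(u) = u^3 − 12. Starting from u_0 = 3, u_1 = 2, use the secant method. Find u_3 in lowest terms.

2763/1201

F(3) = 15, F(2) = −4. u_2 = 2 − (−4)·(2 − 3)/((−4) − 15) = 42/19.
F(2) = −4, F(42/19) = −8220/6859. u_3 = (42/19) − (−8220/6859)·((42/19) − 2)/((−8220/6859) − (−4)) = 2763/1201.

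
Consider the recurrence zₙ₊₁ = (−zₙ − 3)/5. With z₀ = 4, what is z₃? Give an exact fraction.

−67/125

z₁ = (−4 − 3)/5 = −7/5.
z₂ = (−(−7/5) − 3)/5 = −8/25.
z₃ = (−(−8/25) − 3)/5 = −67/125.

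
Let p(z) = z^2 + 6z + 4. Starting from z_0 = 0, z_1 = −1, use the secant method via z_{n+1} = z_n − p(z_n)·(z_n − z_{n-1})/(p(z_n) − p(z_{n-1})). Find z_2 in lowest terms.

−4/5

p(0) = 4, p(−1) = −1. z_2 = (−1) − (−1)·((−1) − 0)/((−1) − 4) = −4/5.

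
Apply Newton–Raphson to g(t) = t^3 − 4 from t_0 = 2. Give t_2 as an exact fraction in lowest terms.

358/225

g'(t) = 3t^2.
g(2) = 4, g'(2) = 12, so t_1 = 2 − 4/12 = 5/3.
g(5/3) = 17/27, g'(5/3) = 25/3, so t_2 = (5/3) − (17/27)/(25/3) = 358/225.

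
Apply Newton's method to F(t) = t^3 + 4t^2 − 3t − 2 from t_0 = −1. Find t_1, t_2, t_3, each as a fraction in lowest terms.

t_1 = −1/2, t_2 = −11/25, t_3 = −2543/5800

F'(t) = 3t^2 + 8t − 3.
F(−1) = 4, F'(−1) = −8, so t_1 = (−1) − 4/(−8) = −1/2.
F(−1/2) = 3/8, F'(−1/2) = −25/4, so t_2 = (−1/2) − (3/8)/(−25/4) = −11/25.
F(−11/25) = 144/15625, F'(−11/25) = −3712/625, so t_3 = (−11/25) − (144/15625)/(−3712/625) = −2543/5800.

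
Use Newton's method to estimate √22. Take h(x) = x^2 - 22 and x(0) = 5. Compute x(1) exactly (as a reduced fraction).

h'(x) = 2x.
h(5) = 3, h'(5) = 10, so x(1) = 5 - 3/10 = 47/10.

47/10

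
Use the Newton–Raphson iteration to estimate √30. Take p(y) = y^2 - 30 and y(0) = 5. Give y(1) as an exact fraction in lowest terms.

11/2

p'(y) = 2y.
p(5) = -5, p'(5) = 10, so y(1) = 5 - (-5)/10 = 11/2.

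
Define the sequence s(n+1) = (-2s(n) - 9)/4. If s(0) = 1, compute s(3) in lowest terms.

s(1) = (-2·1 - 9)/4 = -11/4.
s(2) = (-2·(-11/4) - 9)/4 = -7/8.
s(3) = (-2·(-7/8) - 9)/4 = -29/16.

-29/16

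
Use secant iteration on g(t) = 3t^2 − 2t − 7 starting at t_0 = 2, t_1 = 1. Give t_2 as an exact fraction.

g(2) = 1, g(1) = −6. t_2 = 1 − (−6)·(1 − 2)/((−6) − 1) = 13/7.

13/7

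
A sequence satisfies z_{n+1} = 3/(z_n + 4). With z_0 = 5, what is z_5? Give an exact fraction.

849/1315

z_1 = 3/(5 + 4) = 1/3.
z_2 = 3/(1/3 + 4) = 9/13.
z_3 = 3/(9/13 + 4) = 39/61.
z_4 = 3/(39/61 + 4) = 183/283.
z_5 = 3/(183/283 + 4) = 849/1315.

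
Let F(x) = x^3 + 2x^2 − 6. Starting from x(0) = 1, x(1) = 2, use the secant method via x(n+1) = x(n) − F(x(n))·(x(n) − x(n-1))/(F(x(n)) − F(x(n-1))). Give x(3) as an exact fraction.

319/244

F(1) = −3, F(2) = 10. x(2) = 2 − 10·(2 − 1)/(10 − (−3)) = 16/13.
F(2) = 10, F(16/13) = −2430/2197. x(3) = (16/13) − (−2430/2197)·((16/13) − 2)/((−2430/2197) − 10) = 319/244.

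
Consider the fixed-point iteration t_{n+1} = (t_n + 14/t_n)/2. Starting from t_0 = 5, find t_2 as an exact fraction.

2921/780

t_1 = (5 + 14/5)/2 = 39/10.
t_2 = (39/10 + 14/(39/10))/2 = 2921/780.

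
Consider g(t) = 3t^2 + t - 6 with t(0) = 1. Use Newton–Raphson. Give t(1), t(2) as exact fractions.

g'(t) = 6t + 1.
g(1) = -2, g'(1) = 7, so t(1) = 1 - (-2)/7 = 9/7.
g(9/7) = 12/49, g'(9/7) = 61/7, so t(2) = (9/7) - (12/49)/(61/7) = 537/427.

t(1) = 9/7, t(2) = 537/427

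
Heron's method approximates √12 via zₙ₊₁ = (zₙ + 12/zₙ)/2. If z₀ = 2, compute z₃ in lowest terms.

z₁ = (2 + 12/2)/2 = 4.
z₂ = (4 + 12/4)/2 = 7/2.
z₃ = (7/2 + 12/(7/2))/2 = 97/28.

97/28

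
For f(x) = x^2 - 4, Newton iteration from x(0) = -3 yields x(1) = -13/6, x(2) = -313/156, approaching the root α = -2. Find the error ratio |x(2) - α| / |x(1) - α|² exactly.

3/13

x(1) - α = -13/6 - (-2) = -13/6 + 2 = -1/6, so |x(1) - α| = 1/6.
x(2) - α = -313/156 - (-2) = -313/156 + 2 = -1/156, so |x(2) - α| = 1/156.
|x(1) - α|² = 1/36.
Ratio = (1/156) / (1/36) = 3/13.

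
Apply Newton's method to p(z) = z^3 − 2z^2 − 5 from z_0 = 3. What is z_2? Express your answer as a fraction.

104287/38745

p'(z) = 3z^2 − 4z.
p(3) = 4, p'(3) = 15, so z_1 = 3 − 4/15 = 41/15.
p(41/15) = 1616/3375, p'(41/15) = 287/25, so z_2 = (41/15) − (1616/3375)/(287/25) = 104287/38745.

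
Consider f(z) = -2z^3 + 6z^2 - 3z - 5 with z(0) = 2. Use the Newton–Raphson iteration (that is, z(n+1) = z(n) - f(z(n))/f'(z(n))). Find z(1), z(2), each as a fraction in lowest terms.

z(1) = 1, z(2) = 7/3

f'(z) = -6z^2 + 12z - 3.
f(2) = -3, f'(2) = -3, so z(1) = 2 - (-3)/(-3) = 1.
f(1) = -4, f'(1) = 3, so z(2) = 1 - (-4)/3 = 7/3.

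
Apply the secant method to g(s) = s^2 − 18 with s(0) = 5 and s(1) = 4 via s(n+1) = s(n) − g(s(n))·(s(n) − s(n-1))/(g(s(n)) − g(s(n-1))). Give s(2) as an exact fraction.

38/9

g(5) = 7, g(4) = −2. s(2) = 4 − (−2)·(4 − 5)/((−2) − 7) = 38/9.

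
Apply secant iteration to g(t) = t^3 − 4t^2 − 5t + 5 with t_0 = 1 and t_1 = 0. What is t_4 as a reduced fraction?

654464/952739

g(1) = −3, g(0) = 5. t_2 = 0 − 5·(0 − 1)/(5 − (−3)) = 5/8.
g(0) = 5, g(5/8) = 285/512. t_3 = (5/8) − (285/512)·((5/8) − 0)/((285/512) − 5) = 64/91.
g(5/8) = 285/512, g(64/91) = −110865/753571. t_4 = (64/91) − (−110865/753571)·((64/91) − (5/8))/((−110865/753571) − (285/512)) = 654464/952739.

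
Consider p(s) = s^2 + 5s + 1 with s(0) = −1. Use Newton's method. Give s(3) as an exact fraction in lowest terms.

−24/115

p'(s) = 2s + 5.
p(−1) = −3, p'(−1) = 3, so s(1) = (−1) − (−3)/3 = 0.
p(0) = 1, p'(0) = 5, so s(2) = 0 − 1/5 = −1/5.
p(−1/5) = 1/25, p'(−1/5) = 23/5, so s(3) = (−1/5) − (1/25)/(23/5) = −24/115.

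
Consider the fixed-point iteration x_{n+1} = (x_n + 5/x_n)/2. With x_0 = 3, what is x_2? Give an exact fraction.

47/21

x_1 = (3 + 5/3)/2 = 7/3.
x_2 = (7/3 + 5/(7/3))/2 = 47/21.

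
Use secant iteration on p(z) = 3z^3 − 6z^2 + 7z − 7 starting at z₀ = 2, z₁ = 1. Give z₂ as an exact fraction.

13/10

p(2) = 7, p(1) = −3. z₂ = 1 − (−3)·(1 − 2)/((−3) − 7) = 13/10.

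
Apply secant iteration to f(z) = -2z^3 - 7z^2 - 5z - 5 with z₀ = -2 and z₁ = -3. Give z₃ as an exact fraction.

-1471/501

f(-2) = -7, f(-3) = 1. z₂ = (-3) - 1·((-3) - (-2))/(1 - (-7)) = -23/8.
f(-3) = 1, f(-23/8) = -245/256. z₃ = (-23/8) - (-245/256)·((-23/8) - (-3))/((-245/256) - 1) = -1471/501.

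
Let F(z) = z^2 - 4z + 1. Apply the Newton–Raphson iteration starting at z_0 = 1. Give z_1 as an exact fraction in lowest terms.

F'(z) = 2z - 4.
F(1) = -2, F'(1) = -2, so z_1 = 1 - (-2)/(-2) = 0.

0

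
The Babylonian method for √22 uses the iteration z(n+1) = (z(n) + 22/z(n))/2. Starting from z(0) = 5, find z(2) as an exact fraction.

4409/940

z(1) = (5 + 22/5)/2 = 47/10.
z(2) = (47/10 + 22/(47/10))/2 = 4409/940.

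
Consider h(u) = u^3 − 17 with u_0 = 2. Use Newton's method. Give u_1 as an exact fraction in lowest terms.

11/4

h'(u) = 3u^2.
h(2) = −9, h'(2) = 12, so u_1 = 2 − (−9)/12 = 11/4.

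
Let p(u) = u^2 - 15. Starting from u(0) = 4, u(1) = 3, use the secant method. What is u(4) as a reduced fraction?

1677/433

p(4) = 1, p(3) = -6. u(2) = 3 - (-6)·(3 - 4)/((-6) - 1) = 27/7.
p(3) = -6, p(27/7) = -6/49. u(3) = (27/7) - (-6/49)·((27/7) - 3)/((-6/49) - (-6)) = 31/8.
p(27/7) = -6/49, p(31/8) = 1/64. u(4) = (31/8) - (1/64)·((31/8) - (27/7))/((1/64) - (-6/49)) = 1677/433.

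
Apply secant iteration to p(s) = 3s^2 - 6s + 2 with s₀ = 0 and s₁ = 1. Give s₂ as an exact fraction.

2/3

p(0) = 2, p(1) = -1. s₂ = 1 - (-1)·(1 - 0)/((-1) - 2) = 2/3.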